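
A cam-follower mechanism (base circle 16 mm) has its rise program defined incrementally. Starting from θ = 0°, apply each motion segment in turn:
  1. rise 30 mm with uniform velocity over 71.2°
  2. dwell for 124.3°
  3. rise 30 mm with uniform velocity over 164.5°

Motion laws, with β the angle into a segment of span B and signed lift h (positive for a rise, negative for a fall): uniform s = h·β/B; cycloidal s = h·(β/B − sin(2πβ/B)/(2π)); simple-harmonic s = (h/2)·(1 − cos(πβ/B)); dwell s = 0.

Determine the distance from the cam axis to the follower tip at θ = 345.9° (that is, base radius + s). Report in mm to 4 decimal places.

seg 1 [0°–71.2°] uniform, h=30: full span → s += 30 → s = 30.0000
seg 2 [71.2°–195.5°] dwell: s stays 30.0000
seg 3 [195.5°–360°] uniform, h=30: θ=345.9° here. β=150.4, B=164.5. 30·150.4/164.5 = 27.4286 → s = 57.4286
radial distance = base radius + s = 16 + 57.4286 = 73.4286

73.4286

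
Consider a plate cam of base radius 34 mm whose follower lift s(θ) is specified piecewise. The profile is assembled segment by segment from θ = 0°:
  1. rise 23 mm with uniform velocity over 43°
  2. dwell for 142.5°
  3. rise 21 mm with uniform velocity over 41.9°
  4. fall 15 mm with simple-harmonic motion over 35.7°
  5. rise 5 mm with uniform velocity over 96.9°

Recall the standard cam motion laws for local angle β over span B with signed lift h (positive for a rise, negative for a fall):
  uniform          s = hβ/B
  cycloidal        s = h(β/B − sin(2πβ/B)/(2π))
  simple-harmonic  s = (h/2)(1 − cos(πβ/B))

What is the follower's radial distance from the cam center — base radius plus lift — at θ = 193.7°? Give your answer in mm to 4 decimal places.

seg 1 [0°–43°] uniform, h=23: full span → s += 23 → s = 23.0000
seg 2 [43°–185.5°] dwell: s stays 23.0000
seg 3 [185.5°–227.4°] uniform, h=21: θ=193.7° here. β=8.2, B=41.9. 21·8.2/41.9 = 4.1098 → s = 27.1098
radial distance = base radius + s = 34 + 27.1098 = 61.1098

61.1098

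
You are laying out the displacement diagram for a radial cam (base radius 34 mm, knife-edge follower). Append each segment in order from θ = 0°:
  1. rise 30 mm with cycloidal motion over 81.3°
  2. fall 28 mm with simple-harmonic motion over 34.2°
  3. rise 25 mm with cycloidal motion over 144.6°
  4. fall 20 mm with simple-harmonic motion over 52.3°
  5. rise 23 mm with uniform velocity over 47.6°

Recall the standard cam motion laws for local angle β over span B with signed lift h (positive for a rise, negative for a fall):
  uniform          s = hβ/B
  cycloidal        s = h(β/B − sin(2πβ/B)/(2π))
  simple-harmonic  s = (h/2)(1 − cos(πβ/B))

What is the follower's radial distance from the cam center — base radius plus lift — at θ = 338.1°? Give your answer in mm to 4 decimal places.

seg 1 [0°–81.3°] cycloidal, h=30: full span → s += 30 → s = 30.0000
seg 2 [81.3°–115.5°] simple-harmonic, h=-28: full span → s += -28 → s = 2.0000
seg 3 [115.5°–260.1°] cycloidal, h=25: full span → s += 25 → s = 27.0000
seg 4 [260.1°–312.4°] simple-harmonic, h=-20: full span → s += -20 → s = 7.0000
seg 5 [312.4°–360°] uniform, h=23: θ=338.1° here. β=25.7, B=47.6. 23·25.7/47.6 = 12.4181 → s = 19.4181
radial distance = base radius + s = 34 + 19.4181 = 53.4181

53.4181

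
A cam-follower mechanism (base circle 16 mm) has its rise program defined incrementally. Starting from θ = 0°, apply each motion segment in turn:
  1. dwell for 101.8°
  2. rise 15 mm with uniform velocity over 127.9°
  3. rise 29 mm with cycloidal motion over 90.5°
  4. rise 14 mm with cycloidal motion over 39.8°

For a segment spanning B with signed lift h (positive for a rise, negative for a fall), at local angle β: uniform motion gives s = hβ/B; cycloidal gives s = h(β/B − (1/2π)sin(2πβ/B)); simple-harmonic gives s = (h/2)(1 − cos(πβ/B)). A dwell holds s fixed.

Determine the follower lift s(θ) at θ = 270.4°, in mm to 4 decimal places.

seg 1 [0°–101.8°] dwell: s stays 0.0000
seg 2 [101.8°–229.7°] uniform, h=15: full span → s += 15 → s = 15.0000
seg 3 [229.7°–320.2°] cycloidal, h=29: θ=270.4° here. β=40.7, B=90.5. 29·(0.4497 − sin(2π·0.4497)/(2π)) = 11.6081 → s = 26.6081

26.6081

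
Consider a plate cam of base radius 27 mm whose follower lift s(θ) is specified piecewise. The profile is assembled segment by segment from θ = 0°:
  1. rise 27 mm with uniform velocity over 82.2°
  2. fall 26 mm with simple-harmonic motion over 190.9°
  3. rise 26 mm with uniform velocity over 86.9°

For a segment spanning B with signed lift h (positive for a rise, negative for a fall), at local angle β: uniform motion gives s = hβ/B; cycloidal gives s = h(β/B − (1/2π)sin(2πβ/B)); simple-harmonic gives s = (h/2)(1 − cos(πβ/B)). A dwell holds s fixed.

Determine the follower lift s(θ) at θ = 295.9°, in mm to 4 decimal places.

seg 1 [0°–82.2°] uniform, h=27: full span → s += 27 → s = 27.0000
seg 2 [82.2°–273.1°] simple-harmonic, h=-26: full span → s += -26 → s = 1.0000
seg 3 [273.1°–360°] uniform, h=26: θ=295.9° here. β=22.8, B=86.9. 26·22.8/86.9 = 6.8216 → s = 7.8216

7.8216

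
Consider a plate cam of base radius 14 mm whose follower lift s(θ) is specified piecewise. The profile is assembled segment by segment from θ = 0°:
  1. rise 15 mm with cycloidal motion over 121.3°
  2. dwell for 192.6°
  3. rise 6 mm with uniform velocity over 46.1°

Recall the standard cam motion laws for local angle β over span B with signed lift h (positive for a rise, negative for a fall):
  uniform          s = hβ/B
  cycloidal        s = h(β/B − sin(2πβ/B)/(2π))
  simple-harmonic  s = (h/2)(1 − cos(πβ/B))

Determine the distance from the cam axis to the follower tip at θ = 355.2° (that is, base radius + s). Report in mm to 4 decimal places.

seg 1 [0°–121.3°] cycloidal, h=15: full span → s += 15 → s = 15.0000
seg 2 [121.3°–313.9°] dwell: s stays 15.0000
seg 3 [313.9°–360°] uniform, h=6: θ=355.2° here. β=41.3, B=46.1. 6·41.3/46.1 = 5.3753 → s = 20.3753
radial distance = base radius + s = 14 + 20.3753 = 34.3753

34.3753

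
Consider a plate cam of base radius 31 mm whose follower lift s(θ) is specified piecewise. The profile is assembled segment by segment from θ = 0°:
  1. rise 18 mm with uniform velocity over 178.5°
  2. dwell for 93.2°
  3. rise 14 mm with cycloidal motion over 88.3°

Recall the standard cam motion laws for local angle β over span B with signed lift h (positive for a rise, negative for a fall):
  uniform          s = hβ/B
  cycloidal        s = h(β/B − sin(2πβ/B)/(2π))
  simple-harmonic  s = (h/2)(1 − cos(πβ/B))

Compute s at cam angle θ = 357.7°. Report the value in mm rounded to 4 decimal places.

seg 1 [0°–178.5°] uniform, h=18: full span → s += 18 → s = 18.0000
seg 2 [178.5°–271.7°] dwell: s stays 18.0000
seg 3 [271.7°–360°] cycloidal, h=14: θ=357.7° here. β=86, B=88.3. 14·(0.9740 − sin(2π·0.9740)/(2π)) = 13.9984 → s = 31.9984

31.9984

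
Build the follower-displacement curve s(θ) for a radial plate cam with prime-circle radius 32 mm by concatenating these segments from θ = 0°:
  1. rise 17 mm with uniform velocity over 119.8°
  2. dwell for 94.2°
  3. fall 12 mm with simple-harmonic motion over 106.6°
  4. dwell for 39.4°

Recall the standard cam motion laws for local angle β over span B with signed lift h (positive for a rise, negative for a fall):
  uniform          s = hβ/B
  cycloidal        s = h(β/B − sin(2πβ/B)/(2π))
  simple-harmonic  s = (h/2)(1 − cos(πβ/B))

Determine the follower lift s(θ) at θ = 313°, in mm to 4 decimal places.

seg 1 [0°–119.8°] uniform, h=17: full span → s += 17 → s = 17.0000
seg 2 [119.8°–214°] dwell: s stays 17.0000
seg 3 [214°–320.6°] simple-harmonic, h=-12: θ=313° here. β=99, B=106.6. -12/2·(1 − cos(π·0.9287)) = -11.8501 → s = 5.1499

5.1499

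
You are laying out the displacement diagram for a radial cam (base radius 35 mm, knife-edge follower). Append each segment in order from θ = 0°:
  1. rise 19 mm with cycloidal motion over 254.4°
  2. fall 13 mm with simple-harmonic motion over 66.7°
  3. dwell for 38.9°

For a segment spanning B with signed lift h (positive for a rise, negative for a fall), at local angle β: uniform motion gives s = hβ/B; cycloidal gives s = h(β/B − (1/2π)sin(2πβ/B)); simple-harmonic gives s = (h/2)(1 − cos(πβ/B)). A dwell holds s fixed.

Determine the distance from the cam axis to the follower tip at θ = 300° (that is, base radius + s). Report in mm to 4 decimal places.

seg 1 [0°–254.4°] cycloidal, h=19: full span → s += 19 → s = 19.0000
seg 2 [254.4°–321.1°] simple-harmonic, h=-13: θ=300° here. β=45.6, B=66.7. -13/2·(1 − cos(π·0.6837)) = -10.0457 → s = 8.9543
radial distance = base radius + s = 35 + 8.9543 = 43.9543

43.9543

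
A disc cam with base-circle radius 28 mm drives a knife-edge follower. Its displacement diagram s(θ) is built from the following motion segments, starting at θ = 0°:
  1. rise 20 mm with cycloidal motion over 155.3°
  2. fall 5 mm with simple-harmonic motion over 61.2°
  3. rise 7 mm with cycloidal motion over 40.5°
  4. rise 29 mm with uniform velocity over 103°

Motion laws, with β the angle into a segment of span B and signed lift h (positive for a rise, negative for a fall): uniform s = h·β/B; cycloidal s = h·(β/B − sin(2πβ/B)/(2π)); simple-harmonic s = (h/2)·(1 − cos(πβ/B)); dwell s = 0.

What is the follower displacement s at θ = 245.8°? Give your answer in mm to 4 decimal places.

seg 1 [0°–155.3°] cycloidal, h=20: full span → s += 20 → s = 20.0000
seg 2 [155.3°–216.5°] simple-harmonic, h=-5: full span → s += -5 → s = 15.0000
seg 3 [216.5°–257°] cycloidal, h=7: θ=245.8° here. β=29.3, B=40.5. 7·(0.7235 − sin(2π·0.7235)/(2π)) = 6.1628 → s = 21.1628

21.1628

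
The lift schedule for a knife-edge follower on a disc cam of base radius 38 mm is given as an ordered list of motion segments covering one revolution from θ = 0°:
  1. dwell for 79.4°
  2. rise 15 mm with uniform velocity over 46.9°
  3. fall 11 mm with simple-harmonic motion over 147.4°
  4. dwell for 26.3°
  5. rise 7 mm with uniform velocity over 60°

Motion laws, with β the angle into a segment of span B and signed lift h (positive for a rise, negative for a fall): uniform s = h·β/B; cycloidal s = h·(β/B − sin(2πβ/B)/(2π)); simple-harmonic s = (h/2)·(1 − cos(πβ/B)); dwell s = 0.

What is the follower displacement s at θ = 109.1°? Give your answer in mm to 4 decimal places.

seg 1 [0°–79.4°] dwell: s stays 0.0000
seg 2 [79.4°–126.3°] uniform, h=15: θ=109.1° here. β=29.7, B=46.9. 15·29.7/46.9 = 9.4989 → s = 9.4989

9.4989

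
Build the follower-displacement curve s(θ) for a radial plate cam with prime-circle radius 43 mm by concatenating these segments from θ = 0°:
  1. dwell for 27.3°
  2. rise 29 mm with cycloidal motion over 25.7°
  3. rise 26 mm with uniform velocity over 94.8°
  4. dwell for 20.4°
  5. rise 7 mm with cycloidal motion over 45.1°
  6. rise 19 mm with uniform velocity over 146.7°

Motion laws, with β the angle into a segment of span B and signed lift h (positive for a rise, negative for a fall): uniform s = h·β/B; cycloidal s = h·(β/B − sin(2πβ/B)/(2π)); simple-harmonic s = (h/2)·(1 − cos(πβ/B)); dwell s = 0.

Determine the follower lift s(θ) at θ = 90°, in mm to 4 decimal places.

seg 1 [0°–27.3°] dwell: s stays 0.0000
seg 2 [27.3°–53°] cycloidal, h=29: full span → s += 29 → s = 29.0000
seg 3 [53°–147.8°] uniform, h=26: θ=90° here. β=37, B=94.8. 26·37/94.8 = 10.1477 → s = 39.1477

39.1477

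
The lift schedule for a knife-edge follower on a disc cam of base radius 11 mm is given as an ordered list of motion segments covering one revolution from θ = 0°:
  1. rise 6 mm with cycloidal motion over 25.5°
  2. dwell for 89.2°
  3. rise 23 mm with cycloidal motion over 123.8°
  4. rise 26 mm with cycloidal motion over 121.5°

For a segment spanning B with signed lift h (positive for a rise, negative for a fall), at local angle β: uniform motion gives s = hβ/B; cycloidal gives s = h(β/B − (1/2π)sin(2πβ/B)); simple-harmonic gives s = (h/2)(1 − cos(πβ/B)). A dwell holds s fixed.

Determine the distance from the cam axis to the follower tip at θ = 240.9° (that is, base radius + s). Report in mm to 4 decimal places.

seg 1 [0°–25.5°] cycloidal, h=6: full span → s += 6 → s = 6.0000
seg 2 [25.5°–114.7°] dwell: s stays 6.0000
seg 3 [114.7°–238.5°] cycloidal, h=23: full span → s += 23 → s = 29.0000
seg 4 [238.5°–360°] cycloidal, h=26: θ=240.9° here. β=2.4, B=121.5. 26·(0.0198 − sin(2π·0.0198)/(2π)) = 0.0013 → s = 29.0013
radial distance = base radius + s = 11 + 29.0013 = 40.0013

40.0013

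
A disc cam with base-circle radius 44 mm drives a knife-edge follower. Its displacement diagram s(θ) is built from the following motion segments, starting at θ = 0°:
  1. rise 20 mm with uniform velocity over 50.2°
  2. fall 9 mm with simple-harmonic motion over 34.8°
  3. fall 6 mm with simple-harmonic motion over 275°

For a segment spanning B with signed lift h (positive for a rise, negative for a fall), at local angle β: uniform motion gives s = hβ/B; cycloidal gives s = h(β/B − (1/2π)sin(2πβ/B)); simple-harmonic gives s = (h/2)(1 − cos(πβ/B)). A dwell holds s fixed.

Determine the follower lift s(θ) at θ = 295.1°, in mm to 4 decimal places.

seg 1 [0°–50.2°] uniform, h=20: full span → s += 20 → s = 20.0000
seg 2 [50.2°–85°] simple-harmonic, h=-9: full span → s += -9 → s = 11.0000
seg 3 [85°–360°] simple-harmonic, h=-6: θ=295.1° here. β=210.1, B=275. -6/2·(1 − cos(π·0.7640)) = -5.2125 → s = 5.7875

5.7875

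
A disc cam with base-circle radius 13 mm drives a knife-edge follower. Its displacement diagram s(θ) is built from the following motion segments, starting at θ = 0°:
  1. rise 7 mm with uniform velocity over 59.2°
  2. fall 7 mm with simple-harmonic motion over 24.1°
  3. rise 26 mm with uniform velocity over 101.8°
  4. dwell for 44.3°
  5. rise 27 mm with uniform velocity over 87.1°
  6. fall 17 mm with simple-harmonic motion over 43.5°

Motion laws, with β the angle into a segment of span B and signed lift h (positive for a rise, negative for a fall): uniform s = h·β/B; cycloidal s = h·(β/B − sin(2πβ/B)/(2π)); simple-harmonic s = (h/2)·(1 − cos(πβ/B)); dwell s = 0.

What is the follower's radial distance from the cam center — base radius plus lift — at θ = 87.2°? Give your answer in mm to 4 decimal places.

seg 1 [0°–59.2°] uniform, h=7: full span → s += 7 → s = 7.0000
seg 2 [59.2°–83.3°] simple-harmonic, h=-7: full span → s += -7 → s = 0.0000
seg 3 [83.3°–185.1°] uniform, h=26: θ=87.2° here. β=3.9, B=101.8. 26·3.9/101.8 = 0.9961 → s = 0.9961
radial distance = base radius + s = 13 + 0.9961 = 13.9961

13.9961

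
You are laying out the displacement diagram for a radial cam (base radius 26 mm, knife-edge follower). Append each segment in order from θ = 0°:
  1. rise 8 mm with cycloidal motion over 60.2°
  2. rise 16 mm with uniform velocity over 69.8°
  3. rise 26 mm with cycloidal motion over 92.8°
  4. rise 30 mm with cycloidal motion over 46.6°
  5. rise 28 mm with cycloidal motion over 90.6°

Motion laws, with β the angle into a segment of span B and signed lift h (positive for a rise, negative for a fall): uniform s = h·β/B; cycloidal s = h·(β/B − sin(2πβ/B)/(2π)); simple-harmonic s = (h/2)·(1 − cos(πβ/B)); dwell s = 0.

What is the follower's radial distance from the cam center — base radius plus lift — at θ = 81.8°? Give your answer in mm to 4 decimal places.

seg 1 [0°–60.2°] cycloidal, h=8: full span → s += 8 → s = 8.0000
seg 2 [60.2°–130°] uniform, h=16: θ=81.8° here. β=21.6, B=69.8. 16·21.6/69.8 = 4.9513 → s = 12.9513
radial distance = base radius + s = 26 + 12.9513 = 38.9513

38.9513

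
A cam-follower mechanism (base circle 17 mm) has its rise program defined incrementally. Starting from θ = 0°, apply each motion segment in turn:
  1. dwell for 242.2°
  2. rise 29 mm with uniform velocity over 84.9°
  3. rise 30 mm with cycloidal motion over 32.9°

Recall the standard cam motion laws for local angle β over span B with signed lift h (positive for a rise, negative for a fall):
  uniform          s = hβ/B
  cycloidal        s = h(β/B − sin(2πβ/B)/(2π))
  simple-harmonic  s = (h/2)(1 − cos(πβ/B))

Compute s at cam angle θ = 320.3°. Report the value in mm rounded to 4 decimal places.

seg 1 [0°–242.2°] dwell: s stays 0.0000
seg 2 [242.2°–327.1°] uniform, h=29: θ=320.3° here. β=78.1, B=84.9. 29·78.1/84.9 = 26.6773 → s = 26.6773

26.6773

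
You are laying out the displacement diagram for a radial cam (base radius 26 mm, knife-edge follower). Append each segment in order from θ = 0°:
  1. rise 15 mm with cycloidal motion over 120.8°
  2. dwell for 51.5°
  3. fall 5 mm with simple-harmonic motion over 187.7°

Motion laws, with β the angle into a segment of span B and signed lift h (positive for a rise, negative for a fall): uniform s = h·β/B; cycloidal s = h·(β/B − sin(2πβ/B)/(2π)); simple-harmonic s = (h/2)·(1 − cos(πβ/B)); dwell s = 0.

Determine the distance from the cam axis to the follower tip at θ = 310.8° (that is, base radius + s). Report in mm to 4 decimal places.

seg 1 [0°–120.8°] cycloidal, h=15: full span → s += 15 → s = 15.0000
seg 2 [120.8°–172.3°] dwell: s stays 15.0000
seg 3 [172.3°–360°] simple-harmonic, h=-5: θ=310.8° here. β=138.5, B=187.7. -5/2·(1 − cos(π·0.7379)) = -4.1992 → s = 10.8008
radial distance = base radius + s = 26 + 10.8008 = 36.8008

36.8008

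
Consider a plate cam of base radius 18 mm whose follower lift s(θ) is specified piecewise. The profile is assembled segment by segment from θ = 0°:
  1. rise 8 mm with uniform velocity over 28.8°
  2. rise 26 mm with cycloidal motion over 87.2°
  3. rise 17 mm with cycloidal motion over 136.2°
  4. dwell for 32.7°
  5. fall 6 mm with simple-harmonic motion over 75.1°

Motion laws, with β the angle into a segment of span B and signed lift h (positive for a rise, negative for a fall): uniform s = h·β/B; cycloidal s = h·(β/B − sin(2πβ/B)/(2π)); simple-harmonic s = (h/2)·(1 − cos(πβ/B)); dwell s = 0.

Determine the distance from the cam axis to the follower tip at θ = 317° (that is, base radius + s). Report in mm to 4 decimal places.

seg 1 [0°–28.8°] uniform, h=8: full span → s += 8 → s = 8.0000
seg 2 [28.8°–116°] cycloidal, h=26: full span → s += 26 → s = 34.0000
seg 3 [116°–252.2°] cycloidal, h=17: full span → s += 17 → s = 51.0000
seg 4 [252.2°–284.9°] dwell: s stays 51.0000
seg 5 [284.9°–360°] simple-harmonic, h=-6: θ=317° here. β=32.1, B=75.1. -6/2·(1 − cos(π·0.4274)) = -2.3220 → s = 48.6780
radial distance = base radius + s = 18 + 48.6780 = 66.6780

66.6780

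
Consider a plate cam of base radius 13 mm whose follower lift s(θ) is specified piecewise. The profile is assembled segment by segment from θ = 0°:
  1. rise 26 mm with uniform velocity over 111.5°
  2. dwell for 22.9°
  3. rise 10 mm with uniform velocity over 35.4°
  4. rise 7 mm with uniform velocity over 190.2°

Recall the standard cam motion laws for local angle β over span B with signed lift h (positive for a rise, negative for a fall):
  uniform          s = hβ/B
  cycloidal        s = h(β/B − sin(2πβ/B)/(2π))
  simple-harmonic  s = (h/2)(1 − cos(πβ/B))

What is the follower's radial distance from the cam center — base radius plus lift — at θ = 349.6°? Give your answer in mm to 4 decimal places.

seg 1 [0°–111.5°] uniform, h=26: full span → s += 26 → s = 26.0000
seg 2 [111.5°–134.4°] dwell: s stays 26.0000
seg 3 [134.4°–169.8°] uniform, h=10: full span → s += 10 → s = 36.0000
seg 4 [169.8°–360°] uniform, h=7: θ=349.6° here. β=179.8, B=190.2. 7·179.8/190.2 = 6.6172 → s = 42.6172
radial distance = base radius + s = 13 + 42.6172 = 55.6172

55.6172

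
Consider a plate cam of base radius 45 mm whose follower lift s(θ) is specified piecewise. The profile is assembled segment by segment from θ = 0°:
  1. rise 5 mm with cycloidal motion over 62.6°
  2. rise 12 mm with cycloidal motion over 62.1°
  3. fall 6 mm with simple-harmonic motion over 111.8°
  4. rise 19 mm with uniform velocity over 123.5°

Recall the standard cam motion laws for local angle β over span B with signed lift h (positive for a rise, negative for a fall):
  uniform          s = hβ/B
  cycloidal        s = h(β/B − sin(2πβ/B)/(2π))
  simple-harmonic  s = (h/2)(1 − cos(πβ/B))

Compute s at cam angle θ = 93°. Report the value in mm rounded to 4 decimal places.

seg 1 [0°–62.6°] cycloidal, h=5: full span → s += 5 → s = 5.0000
seg 2 [62.6°–124.7°] cycloidal, h=12: θ=93° here. β=30.4, B=62.1. 12·(0.4895 − sin(2π·0.4895)/(2π)) = 5.7489 → s = 10.7489

10.7489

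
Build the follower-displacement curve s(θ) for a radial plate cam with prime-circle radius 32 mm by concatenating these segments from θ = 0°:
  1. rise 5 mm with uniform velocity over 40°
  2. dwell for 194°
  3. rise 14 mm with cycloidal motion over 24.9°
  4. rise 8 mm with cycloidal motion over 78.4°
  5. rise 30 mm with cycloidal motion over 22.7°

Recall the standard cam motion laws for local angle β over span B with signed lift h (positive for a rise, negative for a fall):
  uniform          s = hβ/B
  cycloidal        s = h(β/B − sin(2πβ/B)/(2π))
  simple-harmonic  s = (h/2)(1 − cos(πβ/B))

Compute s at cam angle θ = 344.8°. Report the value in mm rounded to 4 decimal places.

seg 1 [0°–40°] uniform, h=5: full span → s += 5 → s = 5.0000
seg 2 [40°–234°] dwell: s stays 5.0000
seg 3 [234°–258.9°] cycloidal, h=14: full span → s += 14 → s = 19.0000
seg 4 [258.9°–337.3°] cycloidal, h=8: full span → s += 8 → s = 27.0000
seg 5 [337.3°–360°] cycloidal, h=30: θ=344.8° here. β=7.5, B=22.7. 30·(0.3304 − sin(2π·0.3304)/(2π)) = 5.7336 → s = 32.7336

32.7336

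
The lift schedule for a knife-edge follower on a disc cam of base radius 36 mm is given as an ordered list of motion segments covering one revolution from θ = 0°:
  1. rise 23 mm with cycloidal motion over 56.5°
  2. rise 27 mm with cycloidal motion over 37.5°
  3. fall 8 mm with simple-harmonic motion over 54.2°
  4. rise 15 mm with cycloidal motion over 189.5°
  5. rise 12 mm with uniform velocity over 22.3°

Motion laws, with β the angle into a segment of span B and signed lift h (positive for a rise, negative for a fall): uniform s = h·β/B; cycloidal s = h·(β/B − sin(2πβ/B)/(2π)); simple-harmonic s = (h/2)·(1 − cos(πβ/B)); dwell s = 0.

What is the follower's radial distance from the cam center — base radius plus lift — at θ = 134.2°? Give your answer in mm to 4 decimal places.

seg 1 [0°–56.5°] cycloidal, h=23: full span → s += 23 → s = 23.0000
seg 2 [56.5°–94°] cycloidal, h=27: full span → s += 27 → s = 50.0000
seg 3 [94°–148.2°] simple-harmonic, h=-8: θ=134.2° here. β=40.2, B=54.2. -8/2·(1 − cos(π·0.7417)) = -6.7537 → s = 43.2463
radial distance = base radius + s = 36 + 43.2463 = 79.2463

79.2463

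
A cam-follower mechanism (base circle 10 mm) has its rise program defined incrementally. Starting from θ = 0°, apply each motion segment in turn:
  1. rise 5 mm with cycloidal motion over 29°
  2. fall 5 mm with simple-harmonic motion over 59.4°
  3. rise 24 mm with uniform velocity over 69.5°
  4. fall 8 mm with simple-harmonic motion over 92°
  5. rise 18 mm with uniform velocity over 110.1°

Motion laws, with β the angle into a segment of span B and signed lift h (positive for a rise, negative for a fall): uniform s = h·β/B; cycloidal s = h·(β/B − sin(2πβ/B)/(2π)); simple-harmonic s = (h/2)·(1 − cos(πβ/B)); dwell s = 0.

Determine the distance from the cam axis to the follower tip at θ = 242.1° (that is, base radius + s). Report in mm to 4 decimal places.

seg 1 [0°–29°] cycloidal, h=5: full span → s += 5 → s = 5.0000
seg 2 [29°–88.4°] simple-harmonic, h=-5: full span → s += -5 → s = 0.0000
seg 3 [88.4°–157.9°] uniform, h=24: full span → s += 24 → s = 24.0000
seg 4 [157.9°–249.9°] simple-harmonic, h=-8: θ=242.1° here. β=84.2, B=92. -8/2·(1 − cos(π·0.9152)) = -7.8589 → s = 16.1411
radial distance = base radius + s = 10 + 16.1411 = 26.1411

26.1411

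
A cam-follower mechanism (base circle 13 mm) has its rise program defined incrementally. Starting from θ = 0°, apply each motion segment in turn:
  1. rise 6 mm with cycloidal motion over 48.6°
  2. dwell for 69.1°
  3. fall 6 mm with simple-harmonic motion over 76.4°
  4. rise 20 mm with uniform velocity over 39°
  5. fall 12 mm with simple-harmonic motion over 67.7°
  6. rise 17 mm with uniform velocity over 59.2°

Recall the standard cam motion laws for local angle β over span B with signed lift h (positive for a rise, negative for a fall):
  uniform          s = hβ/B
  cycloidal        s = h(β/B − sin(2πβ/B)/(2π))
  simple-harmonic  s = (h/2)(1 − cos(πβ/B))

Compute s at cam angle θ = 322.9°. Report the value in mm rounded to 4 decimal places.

seg 1 [0°–48.6°] cycloidal, h=6: full span → s += 6 → s = 6.0000
seg 2 [48.6°–117.7°] dwell: s stays 6.0000
seg 3 [117.7°–194.1°] simple-harmonic, h=-6: full span → s += -6 → s = 0.0000
seg 4 [194.1°–233.1°] uniform, h=20: full span → s += 20 → s = 20.0000
seg 5 [233.1°–300.8°] simple-harmonic, h=-12: full span → s += -12 → s = 8.0000
seg 6 [300.8°–360°] uniform, h=17: θ=322.9° here. β=22.1, B=59.2. 17·22.1/59.2 = 6.3463 → s = 14.3463

14.3463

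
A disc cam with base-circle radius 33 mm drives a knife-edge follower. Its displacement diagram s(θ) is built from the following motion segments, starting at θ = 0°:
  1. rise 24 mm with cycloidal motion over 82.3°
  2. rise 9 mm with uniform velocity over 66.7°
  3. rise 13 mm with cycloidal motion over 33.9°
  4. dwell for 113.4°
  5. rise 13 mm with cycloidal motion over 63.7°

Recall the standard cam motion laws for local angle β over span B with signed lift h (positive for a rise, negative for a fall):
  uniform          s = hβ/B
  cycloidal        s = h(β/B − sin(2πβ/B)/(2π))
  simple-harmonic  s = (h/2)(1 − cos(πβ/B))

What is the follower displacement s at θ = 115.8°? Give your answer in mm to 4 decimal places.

seg 1 [0°–82.3°] cycloidal, h=24: full span → s += 24 → s = 24.0000
seg 2 [82.3°–149°] uniform, h=9: θ=115.8° here. β=33.5, B=66.7. 9·33.5/66.7 = 4.5202 → s = 28.5202

28.5202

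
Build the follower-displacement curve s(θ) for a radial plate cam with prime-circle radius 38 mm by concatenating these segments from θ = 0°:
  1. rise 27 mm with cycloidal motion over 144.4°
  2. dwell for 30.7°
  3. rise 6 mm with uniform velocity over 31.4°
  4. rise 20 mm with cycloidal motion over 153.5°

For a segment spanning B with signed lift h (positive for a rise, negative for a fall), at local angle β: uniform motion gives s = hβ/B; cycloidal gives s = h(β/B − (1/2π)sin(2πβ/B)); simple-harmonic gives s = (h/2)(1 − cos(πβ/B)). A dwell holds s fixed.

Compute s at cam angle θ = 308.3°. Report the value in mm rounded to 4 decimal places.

seg 1 [0°–144.4°] cycloidal, h=27: full span → s += 27 → s = 27.0000
seg 2 [144.4°–175.1°] dwell: s stays 27.0000
seg 3 [175.1°–206.5°] uniform, h=6: full span → s += 6 → s = 33.0000
seg 4 [206.5°–360°] cycloidal, h=20: θ=308.3° here. β=101.8, B=153.5. 20·(0.6632 − sin(2π·0.6632)/(2π)) = 15.9851 → s = 48.9851

48.9851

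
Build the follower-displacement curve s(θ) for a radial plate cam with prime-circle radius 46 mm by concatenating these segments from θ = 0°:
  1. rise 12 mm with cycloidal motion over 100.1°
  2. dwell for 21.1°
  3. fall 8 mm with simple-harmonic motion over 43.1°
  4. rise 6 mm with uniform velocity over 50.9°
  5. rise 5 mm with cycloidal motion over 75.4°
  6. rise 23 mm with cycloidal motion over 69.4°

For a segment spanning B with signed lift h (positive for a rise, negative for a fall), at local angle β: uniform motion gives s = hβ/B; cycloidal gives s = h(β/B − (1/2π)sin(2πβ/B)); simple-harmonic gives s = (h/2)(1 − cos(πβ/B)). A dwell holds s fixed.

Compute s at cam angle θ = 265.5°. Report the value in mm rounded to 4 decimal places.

seg 1 [0°–100.1°] cycloidal, h=12: full span → s += 12 → s = 12.0000
seg 2 [100.1°–121.2°] dwell: s stays 12.0000
seg 3 [121.2°–164.3°] simple-harmonic, h=-8: full span → s += -8 → s = 4.0000
seg 4 [164.3°–215.2°] uniform, h=6: full span → s += 6 → s = 10.0000
seg 5 [215.2°–290.6°] cycloidal, h=5: θ=265.5° here. β=50.3, B=75.4. 5·(0.6671 − sin(2π·0.6671)/(2π)) = 4.0258 → s = 14.0258

14.0258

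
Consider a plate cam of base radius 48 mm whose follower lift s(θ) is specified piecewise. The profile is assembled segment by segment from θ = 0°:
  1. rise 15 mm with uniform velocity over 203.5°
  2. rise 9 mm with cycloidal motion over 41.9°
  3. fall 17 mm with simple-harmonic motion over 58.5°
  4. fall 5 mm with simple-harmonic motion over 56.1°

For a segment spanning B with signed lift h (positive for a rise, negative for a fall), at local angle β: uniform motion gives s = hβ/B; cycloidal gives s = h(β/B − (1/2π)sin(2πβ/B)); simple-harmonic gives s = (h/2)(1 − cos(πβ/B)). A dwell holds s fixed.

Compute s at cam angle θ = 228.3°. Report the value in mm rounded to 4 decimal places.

seg 1 [0°–203.5°] uniform, h=15: full span → s += 15 → s = 15.0000
seg 2 [203.5°–245.4°] cycloidal, h=9: θ=228.3° here. β=24.8, B=41.9. 9·(0.5919 − sin(2π·0.5919)/(2π)) = 6.1088 → s = 21.1088

21.1088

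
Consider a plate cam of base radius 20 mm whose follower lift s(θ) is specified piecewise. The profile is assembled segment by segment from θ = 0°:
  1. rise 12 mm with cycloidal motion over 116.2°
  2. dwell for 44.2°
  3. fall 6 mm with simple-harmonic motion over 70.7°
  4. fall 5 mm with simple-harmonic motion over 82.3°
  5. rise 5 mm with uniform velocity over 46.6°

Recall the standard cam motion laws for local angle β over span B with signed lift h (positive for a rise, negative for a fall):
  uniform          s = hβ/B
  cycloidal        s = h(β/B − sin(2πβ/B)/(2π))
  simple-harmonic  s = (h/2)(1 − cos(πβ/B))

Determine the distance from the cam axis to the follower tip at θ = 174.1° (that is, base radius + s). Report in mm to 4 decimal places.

seg 1 [0°–116.2°] cycloidal, h=12: full span → s += 12 → s = 12.0000
seg 2 [116.2°–160.4°] dwell: s stays 12.0000
seg 3 [160.4°–231.1°] simple-harmonic, h=-6: θ=174.1° here. β=13.7, B=70.7. -6/2·(1 − cos(π·0.1938)) = -0.5389 → s = 11.4611
radial distance = base radius + s = 20 + 11.4611 = 31.4611

31.4611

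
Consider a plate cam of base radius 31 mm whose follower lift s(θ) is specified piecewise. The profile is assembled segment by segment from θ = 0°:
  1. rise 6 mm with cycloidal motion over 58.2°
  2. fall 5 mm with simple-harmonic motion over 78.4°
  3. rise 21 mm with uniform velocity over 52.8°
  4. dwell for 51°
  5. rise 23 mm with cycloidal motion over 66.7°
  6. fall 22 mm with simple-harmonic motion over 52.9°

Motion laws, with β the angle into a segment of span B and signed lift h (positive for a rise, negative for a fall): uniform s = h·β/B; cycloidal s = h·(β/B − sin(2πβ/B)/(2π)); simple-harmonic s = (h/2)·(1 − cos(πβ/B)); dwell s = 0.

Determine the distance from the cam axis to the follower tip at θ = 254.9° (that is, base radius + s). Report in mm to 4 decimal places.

seg 1 [0°–58.2°] cycloidal, h=6: full span → s += 6 → s = 6.0000
seg 2 [58.2°–136.6°] simple-harmonic, h=-5: full span → s += -5 → s = 1.0000
seg 3 [136.6°–189.4°] uniform, h=21: full span → s += 21 → s = 22.0000
seg 4 [189.4°–240.4°] dwell: s stays 22.0000
seg 5 [240.4°–307.1°] cycloidal, h=23: θ=254.9° here. β=14.5, B=66.7. 23·(0.2174 − sin(2π·0.2174)/(2π)) = 1.4160 → s = 23.4160
radial distance = base radius + s = 31 + 23.4160 = 54.4160

54.4160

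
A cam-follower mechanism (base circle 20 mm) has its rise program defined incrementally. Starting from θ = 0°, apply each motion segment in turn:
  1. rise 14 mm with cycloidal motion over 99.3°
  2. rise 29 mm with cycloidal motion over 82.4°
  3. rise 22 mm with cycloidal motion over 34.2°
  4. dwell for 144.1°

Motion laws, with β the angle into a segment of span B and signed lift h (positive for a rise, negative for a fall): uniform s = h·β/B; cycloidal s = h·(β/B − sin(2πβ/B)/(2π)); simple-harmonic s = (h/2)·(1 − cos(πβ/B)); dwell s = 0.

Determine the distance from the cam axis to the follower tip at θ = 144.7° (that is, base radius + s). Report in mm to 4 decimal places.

seg 1 [0°–99.3°] cycloidal, h=14: full span → s += 14 → s = 14.0000
seg 2 [99.3°–181.7°] cycloidal, h=29: θ=144.7° here. β=45.4, B=82.4. 29·(0.5510 − sin(2π·0.5510)/(2π)) = 17.4312 → s = 31.4312
radial distance = base radius + s = 20 + 31.4312 = 51.4312

51.4312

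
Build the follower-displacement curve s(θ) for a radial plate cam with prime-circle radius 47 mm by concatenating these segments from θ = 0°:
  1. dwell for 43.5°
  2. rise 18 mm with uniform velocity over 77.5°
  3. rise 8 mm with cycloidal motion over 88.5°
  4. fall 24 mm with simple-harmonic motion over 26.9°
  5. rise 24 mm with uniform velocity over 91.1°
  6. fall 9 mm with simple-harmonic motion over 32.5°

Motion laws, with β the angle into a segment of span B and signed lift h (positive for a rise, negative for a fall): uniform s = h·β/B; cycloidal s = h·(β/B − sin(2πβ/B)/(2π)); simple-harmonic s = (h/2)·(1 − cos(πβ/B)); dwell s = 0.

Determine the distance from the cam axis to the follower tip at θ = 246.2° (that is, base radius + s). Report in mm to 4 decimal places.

seg 1 [0°–43.5°] dwell: s stays 0.0000
seg 2 [43.5°–121°] uniform, h=18: full span → s += 18 → s = 18.0000
seg 3 [121°–209.5°] cycloidal, h=8: full span → s += 8 → s = 26.0000
seg 4 [209.5°–236.4°] simple-harmonic, h=-24: full span → s += -24 → s = 2.0000
seg 5 [236.4°–327.5°] uniform, h=24: θ=246.2° here. β=9.8, B=91.1. 24·9.8/91.1 = 2.5818 → s = 4.5818
radial distance = base radius + s = 47 + 4.5818 = 51.5818

51.5818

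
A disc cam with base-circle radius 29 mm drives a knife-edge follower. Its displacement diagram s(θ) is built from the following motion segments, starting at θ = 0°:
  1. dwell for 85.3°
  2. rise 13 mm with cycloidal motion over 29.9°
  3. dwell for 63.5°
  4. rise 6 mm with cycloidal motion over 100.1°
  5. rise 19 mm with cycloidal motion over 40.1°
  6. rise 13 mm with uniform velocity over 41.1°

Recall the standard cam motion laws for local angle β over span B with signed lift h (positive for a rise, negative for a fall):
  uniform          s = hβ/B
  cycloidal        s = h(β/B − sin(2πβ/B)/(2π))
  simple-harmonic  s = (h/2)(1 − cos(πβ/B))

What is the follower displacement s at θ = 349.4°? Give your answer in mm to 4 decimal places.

seg 1 [0°–85.3°] dwell: s stays 0.0000
seg 2 [85.3°–115.2°] cycloidal, h=13: full span → s += 13 → s = 13.0000
seg 3 [115.2°–178.7°] dwell: s stays 13.0000
seg 4 [178.7°–278.8°] cycloidal, h=6: full span → s += 6 → s = 19.0000
seg 5 [278.8°–318.9°] cycloidal, h=19: full span → s += 19 → s = 38.0000
seg 6 [318.9°–360°] uniform, h=13: θ=349.4° here. β=30.5, B=41.1. 13·30.5/41.1 = 9.6472 → s = 47.6472

47.6472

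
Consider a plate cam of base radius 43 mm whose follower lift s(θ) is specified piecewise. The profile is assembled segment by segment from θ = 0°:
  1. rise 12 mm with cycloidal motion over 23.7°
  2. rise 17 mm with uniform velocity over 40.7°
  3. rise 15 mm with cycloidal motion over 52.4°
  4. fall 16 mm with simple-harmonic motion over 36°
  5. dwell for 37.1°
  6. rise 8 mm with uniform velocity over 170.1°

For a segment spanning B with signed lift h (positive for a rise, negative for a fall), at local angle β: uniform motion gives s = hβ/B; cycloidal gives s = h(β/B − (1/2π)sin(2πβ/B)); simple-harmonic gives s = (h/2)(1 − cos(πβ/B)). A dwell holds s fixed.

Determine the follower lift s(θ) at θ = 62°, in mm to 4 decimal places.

seg 1 [0°–23.7°] cycloidal, h=12: full span → s += 12 → s = 12.0000
seg 2 [23.7°–64.4°] uniform, h=17: θ=62° here. β=38.3, B=40.7. 17·38.3/40.7 = 15.9975 → s = 27.9975

27.9975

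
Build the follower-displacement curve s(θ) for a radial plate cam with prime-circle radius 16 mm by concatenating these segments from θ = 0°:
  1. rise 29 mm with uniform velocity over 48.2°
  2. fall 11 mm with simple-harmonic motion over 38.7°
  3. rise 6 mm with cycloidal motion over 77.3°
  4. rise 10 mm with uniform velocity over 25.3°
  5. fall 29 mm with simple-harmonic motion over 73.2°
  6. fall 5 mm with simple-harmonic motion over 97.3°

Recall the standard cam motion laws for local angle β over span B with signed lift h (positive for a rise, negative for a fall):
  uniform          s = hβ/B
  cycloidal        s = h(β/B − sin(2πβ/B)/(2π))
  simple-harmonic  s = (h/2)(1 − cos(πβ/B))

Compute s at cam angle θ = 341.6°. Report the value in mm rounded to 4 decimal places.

seg 1 [0°–48.2°] uniform, h=29: full span → s += 29 → s = 29.0000
seg 2 [48.2°–86.9°] simple-harmonic, h=-11: full span → s += -11 → s = 18.0000
seg 3 [86.9°–164.2°] cycloidal, h=6: full span → s += 6 → s = 24.0000
seg 4 [164.2°–189.5°] uniform, h=10: full span → s += 10 → s = 34.0000
seg 5 [189.5°–262.7°] simple-harmonic, h=-29: full span → s += -29 → s = 5.0000
seg 6 [262.7°–360°] simple-harmonic, h=-5: θ=341.6° here. β=78.9, B=97.3. -5/2·(1 − cos(π·0.8109)) = -4.5716 → s = 0.4284

0.4284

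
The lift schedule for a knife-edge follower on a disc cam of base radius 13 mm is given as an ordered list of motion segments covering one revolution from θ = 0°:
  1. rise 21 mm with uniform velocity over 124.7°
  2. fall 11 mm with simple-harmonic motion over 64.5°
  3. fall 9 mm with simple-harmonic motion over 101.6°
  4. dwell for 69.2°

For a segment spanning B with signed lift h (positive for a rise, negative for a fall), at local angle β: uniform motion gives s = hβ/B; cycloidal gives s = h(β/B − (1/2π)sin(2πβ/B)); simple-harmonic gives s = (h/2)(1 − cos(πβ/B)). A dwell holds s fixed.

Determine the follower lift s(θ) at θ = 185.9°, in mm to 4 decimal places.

seg 1 [0°–124.7°] uniform, h=21: full span → s += 21 → s = 21.0000
seg 2 [124.7°–189.2°] simple-harmonic, h=-11: θ=185.9° here. β=61.2, B=64.5. -11/2·(1 − cos(π·0.9488)) = -10.9291 → s = 10.0709

10.0709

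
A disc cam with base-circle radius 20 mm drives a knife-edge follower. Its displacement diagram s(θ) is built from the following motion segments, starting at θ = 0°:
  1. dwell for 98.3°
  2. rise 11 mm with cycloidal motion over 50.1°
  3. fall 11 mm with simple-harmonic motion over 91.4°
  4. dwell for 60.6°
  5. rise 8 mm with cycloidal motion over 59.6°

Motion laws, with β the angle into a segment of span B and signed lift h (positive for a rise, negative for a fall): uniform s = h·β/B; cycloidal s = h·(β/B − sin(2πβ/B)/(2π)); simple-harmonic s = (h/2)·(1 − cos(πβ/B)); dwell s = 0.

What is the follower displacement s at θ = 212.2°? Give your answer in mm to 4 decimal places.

seg 1 [0°–98.3°] dwell: s stays 0.0000
seg 2 [98.3°–148.4°] cycloidal, h=11: full span → s += 11 → s = 11.0000
seg 3 [148.4°–239.8°] simple-harmonic, h=-11: θ=212.2° here. β=63.8, B=91.4. -11/2·(1 − cos(π·0.6980)) = -8.7052 → s = 2.2948

2.2948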